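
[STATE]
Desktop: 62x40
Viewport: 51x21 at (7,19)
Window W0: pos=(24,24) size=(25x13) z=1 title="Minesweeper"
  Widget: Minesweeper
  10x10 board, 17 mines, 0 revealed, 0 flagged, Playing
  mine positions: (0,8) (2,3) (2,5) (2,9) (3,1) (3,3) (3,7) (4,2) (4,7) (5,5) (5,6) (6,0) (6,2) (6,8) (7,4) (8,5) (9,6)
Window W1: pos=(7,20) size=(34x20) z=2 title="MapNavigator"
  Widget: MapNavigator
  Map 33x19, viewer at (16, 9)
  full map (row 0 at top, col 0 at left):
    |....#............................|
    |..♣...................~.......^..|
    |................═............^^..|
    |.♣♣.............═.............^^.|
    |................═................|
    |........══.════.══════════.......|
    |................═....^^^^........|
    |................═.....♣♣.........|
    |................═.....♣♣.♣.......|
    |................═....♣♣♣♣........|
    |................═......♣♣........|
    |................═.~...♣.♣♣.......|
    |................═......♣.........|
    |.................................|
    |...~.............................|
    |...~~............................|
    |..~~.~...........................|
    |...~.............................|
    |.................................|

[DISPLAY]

                                                   
┏━━━━━━━━━━━━━━━━━━━━━━━━━━━━━━━━┓                 
┃ MapNavigator                   ┃                 
┠────────────────────────────────┨                 
┃..♣...................~.......^.┃                 
┃................═............^^.┃━━━━━━━┓         
┃.♣♣.............═.............^^┃       ┃         
┃................═...............┃───────┨         
┃........══.════.══════════......┃       ┃         
┃................═....^^^^.......┃       ┃         
┃................═.....♣♣........┃       ┃         
┃................═.....♣♣.♣......┃       ┃         
┃................@....♣♣♣♣.......┃       ┃         
┃................═......♣♣.......┃       ┃         
┃................═.~...♣.♣♣......┃       ┃         
┃................═......♣........┃       ┃         
┃................................┃       ┃         
┃...~............................┃━━━━━━━┛         
┃...~~...........................┃                 
┃..~~.~..........................┃                 
┗━━━━━━━━━━━━━━━━━━━━━━━━━━━━━━━━┛                 


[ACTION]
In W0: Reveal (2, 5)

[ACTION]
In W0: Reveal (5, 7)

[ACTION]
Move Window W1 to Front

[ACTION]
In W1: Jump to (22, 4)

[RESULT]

                                                   
┏━━━━━━━━━━━━━━━━━━━━━━━━━━━━━━━━┓                 
┃ MapNavigator                   ┃                 
┠────────────────────────────────┨                 
┃                                ┃                 
┃                                ┃━━━━━━━┓         
┃                                ┃       ┃         
┃                                ┃───────┨         
┃...........................     ┃       ┃         
┃................~.......^..     ┃       ┃         
┃..........═............^^..     ┃       ┃         
┃..........═.............^^.     ┃       ┃         
┃..........═.....@..........     ┃       ┃         
┃..══.════.══════════.......     ┃       ┃         
┃..........═....^^^^........     ┃       ┃         
┃..........═.....♣♣.........     ┃       ┃         
┃..........═.....♣♣.♣.......     ┃       ┃         
┃..........═....♣♣♣♣........     ┃━━━━━━━┛         
┃..........═......♣♣........     ┃                 
┃..........═.~...♣.♣♣.......     ┃                 
┗━━━━━━━━━━━━━━━━━━━━━━━━━━━━━━━━┛                 


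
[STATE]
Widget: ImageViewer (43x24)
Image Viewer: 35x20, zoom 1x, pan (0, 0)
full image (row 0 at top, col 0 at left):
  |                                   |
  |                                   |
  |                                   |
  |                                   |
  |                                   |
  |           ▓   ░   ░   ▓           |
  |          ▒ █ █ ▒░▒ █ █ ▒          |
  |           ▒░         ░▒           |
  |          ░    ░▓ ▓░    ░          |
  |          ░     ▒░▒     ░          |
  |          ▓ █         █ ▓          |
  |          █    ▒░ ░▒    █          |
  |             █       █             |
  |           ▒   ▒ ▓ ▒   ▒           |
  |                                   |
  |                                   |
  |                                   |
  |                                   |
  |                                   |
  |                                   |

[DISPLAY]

                                           
                                           
                                           
                                           
                                           
           ▓   ░   ░   ▓                   
          ▒ █ █ ▒░▒ █ █ ▒                  
           ▒░         ░▒                   
          ░    ░▓ ▓░    ░                  
          ░     ▒░▒     ░                  
          ▓ █         █ ▓                  
          █    ▒░ ░▒    █                  
             █       █                     
           ▒   ▒ ▓ ▒   ▒                   
                                           
                                           
                                           
                                           
                                           
                                           
                                           
                                           
                                           
                                           


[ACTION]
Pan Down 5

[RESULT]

           ▓   ░   ░   ▓                   
          ▒ █ █ ▒░▒ █ █ ▒                  
           ▒░         ░▒                   
          ░    ░▓ ▓░    ░                  
          ░     ▒░▒     ░                  
          ▓ █         █ ▓                  
          █    ▒░ ░▒    █                  
             █       █                     
           ▒   ▒ ▓ ▒   ▒                   
                                           
                                           
                                           
                                           
                                           
                                           
                                           
                                           
                                           
                                           
                                           
                                           
                                           
                                           
                                           


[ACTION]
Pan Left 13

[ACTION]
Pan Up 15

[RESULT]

                                           
                                           
                                           
                                           
                                           
           ▓   ░   ░   ▓                   
          ▒ █ █ ▒░▒ █ █ ▒                  
           ▒░         ░▒                   
          ░    ░▓ ▓░    ░                  
          ░     ▒░▒     ░                  
          ▓ █         █ ▓                  
          █    ▒░ ░▒    █                  
             █       █                     
           ▒   ▒ ▓ ▒   ▒                   
                                           
                                           
                                           
                                           
                                           
                                           
                                           
                                           
                                           
                                           


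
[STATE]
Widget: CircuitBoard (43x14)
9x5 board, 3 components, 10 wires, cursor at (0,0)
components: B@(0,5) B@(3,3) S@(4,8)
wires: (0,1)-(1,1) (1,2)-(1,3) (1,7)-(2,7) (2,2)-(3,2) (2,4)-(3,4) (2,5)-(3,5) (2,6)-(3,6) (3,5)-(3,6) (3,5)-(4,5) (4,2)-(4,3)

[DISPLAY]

   0 1 2 3 4 5 6 7 8                       
0  [.]  ·               B                  
        │                                  
1       ·   · ─ ·               ·          
                                │          
2           ·       ·   ·   ·   ·          
            │       │   │   │              
3           ·   B   ·   · ─ ·              
                        │                  
4           · ─ ·       ·           S      
Cursor: (0,0)                              
                                           
                                           
                                           


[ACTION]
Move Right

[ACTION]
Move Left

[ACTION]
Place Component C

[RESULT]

   0 1 2 3 4 5 6 7 8                       
0  [C]  ·               B                  
        │                                  
1       ·   · ─ ·               ·          
                                │          
2           ·       ·   ·   ·   ·          
            │       │   │   │              
3           ·   B   ·   · ─ ·              
                        │                  
4           · ─ ·       ·           S      
Cursor: (0,0)                              
                                           
                                           
                                           


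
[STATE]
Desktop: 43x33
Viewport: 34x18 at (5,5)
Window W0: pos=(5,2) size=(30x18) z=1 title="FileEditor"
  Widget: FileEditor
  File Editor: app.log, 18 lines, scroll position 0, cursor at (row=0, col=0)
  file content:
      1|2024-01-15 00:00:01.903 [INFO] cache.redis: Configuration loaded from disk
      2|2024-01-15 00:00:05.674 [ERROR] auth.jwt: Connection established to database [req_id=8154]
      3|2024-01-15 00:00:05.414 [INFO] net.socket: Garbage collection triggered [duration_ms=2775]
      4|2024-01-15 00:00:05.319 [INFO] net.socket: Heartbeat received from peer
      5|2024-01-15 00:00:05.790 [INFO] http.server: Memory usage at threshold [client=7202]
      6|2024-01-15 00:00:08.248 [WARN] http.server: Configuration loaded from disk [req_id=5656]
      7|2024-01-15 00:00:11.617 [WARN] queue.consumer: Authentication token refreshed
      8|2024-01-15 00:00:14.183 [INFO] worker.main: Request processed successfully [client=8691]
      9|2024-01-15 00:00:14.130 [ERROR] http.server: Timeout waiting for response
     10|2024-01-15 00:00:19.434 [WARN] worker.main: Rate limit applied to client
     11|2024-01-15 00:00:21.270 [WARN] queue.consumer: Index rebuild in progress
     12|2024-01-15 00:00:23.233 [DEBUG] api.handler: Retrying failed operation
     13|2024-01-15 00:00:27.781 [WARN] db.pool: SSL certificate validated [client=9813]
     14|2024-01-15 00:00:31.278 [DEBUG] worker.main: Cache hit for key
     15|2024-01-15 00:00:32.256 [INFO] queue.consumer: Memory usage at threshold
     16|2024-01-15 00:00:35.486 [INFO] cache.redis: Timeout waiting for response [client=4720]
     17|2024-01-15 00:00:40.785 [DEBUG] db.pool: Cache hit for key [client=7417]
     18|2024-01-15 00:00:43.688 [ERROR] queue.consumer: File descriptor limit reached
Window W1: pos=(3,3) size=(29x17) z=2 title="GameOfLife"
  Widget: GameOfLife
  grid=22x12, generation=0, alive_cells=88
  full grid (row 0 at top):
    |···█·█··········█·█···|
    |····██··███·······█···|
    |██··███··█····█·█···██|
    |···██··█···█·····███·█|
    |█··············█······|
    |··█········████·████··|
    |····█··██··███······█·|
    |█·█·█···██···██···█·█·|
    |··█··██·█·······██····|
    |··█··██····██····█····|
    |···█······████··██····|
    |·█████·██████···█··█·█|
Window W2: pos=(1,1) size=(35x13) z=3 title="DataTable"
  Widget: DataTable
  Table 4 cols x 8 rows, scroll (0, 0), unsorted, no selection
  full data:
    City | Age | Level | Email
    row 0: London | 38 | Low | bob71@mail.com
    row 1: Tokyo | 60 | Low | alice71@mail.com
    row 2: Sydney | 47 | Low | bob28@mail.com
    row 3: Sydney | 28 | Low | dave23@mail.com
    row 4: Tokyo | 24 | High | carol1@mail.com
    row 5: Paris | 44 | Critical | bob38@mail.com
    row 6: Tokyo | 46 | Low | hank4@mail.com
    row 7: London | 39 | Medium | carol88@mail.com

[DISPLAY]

───┼───┼────────┼─────────────┃   
don│38 │Low     │bob71@mail.co┃   
yo │60 │Low     │alice71@mail.┃   
ney│47 │Low     │bob28@mail.co┃   
ney│28 │Low     │dave23@mail.c┃   
yo │24 │High    │carol1@mail.c┃   
is │44 │Critical│bob38@mail.co┃   
yo │46 │Low     │hank4@mail.co┃   
━━━━━━━━━━━━━━━━━━━━━━━━━━━━━━┛   
·█·█···██···██···█·█·     ┃A░┃    
·█··██·█·······██····     ┃A░┃    
·█··██····██····█····     ┃E░┃    
··█······████··██····     ┃A░┃    
█████·██████···█··█·█     ┃E▼┃    
━━━━━━━━━━━━━━━━━━━━━━━━━━┛━━┛    
                                  
                                  
                                  


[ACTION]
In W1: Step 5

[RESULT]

───┼───┼────────┼─────────────┃   
don│38 │Low     │bob71@mail.co┃   
yo │60 │Low     │alice71@mail.┃   
ney│47 │Low     │bob28@mail.co┃   
ney│28 │Low     │dave23@mail.c┃   
yo │24 │High    │carol1@mail.c┃   
is │44 │Critical│bob38@mail.co┃   
yo │46 │Low     │hank4@mail.co┃   
━━━━━━━━━━━━━━━━━━━━━━━━━━━━━━┛   
·······█████·█··█····     ┃A░┃    
··········███████····     ┃A░┃    
··········█·····██···     ┃E░┃    
██·····██·····█··█···     ┃A░┃    
············███······     ┃E▼┃    
━━━━━━━━━━━━━━━━━━━━━━━━━━┛━━┛    
                                  
                                  
                                  


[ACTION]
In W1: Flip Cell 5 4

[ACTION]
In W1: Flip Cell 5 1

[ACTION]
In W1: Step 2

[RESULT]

───┼───┼────────┼─────────────┃   
don│38 │Low     │bob71@mail.co┃   
yo │60 │Low     │alice71@mail.┃   
ney│47 │Low     │bob28@mail.co┃   
ney│28 │Low     │dave23@mail.c┃   
yo │24 │High    │carol1@mail.c┃   
is │44 │Critical│bob38@mail.co┃   
yo │46 │Low     │hank4@mail.co┃   
━━━━━━━━━━━━━━━━━━━━━━━━━━━━━━┛   
·······██············     ┃A░┃    
········██···█·······     ┃A░┃    
·········█·······█···     ┃E░┃    
██············████···     ┃A░┃    
·············██·█····     ┃E▼┃    
━━━━━━━━━━━━━━━━━━━━━━━━━━┛━━┛    
                                  
                                  
                                  


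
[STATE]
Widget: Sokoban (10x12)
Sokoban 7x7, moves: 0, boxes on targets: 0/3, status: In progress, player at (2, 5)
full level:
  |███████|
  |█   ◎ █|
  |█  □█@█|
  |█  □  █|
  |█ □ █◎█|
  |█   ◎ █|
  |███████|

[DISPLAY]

███████   
█   ◎ █   
█  □█@█   
█  □  █   
█ □ █◎█   
█   ◎ █   
███████   
Moves: 0  
          
          
          
          


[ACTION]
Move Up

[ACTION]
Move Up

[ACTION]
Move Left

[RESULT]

███████   
█   + █   
█  □█ █   
█  □  █   
█ □ █◎█   
█   ◎ █   
███████   
Moves: 2  
          
          
          
          


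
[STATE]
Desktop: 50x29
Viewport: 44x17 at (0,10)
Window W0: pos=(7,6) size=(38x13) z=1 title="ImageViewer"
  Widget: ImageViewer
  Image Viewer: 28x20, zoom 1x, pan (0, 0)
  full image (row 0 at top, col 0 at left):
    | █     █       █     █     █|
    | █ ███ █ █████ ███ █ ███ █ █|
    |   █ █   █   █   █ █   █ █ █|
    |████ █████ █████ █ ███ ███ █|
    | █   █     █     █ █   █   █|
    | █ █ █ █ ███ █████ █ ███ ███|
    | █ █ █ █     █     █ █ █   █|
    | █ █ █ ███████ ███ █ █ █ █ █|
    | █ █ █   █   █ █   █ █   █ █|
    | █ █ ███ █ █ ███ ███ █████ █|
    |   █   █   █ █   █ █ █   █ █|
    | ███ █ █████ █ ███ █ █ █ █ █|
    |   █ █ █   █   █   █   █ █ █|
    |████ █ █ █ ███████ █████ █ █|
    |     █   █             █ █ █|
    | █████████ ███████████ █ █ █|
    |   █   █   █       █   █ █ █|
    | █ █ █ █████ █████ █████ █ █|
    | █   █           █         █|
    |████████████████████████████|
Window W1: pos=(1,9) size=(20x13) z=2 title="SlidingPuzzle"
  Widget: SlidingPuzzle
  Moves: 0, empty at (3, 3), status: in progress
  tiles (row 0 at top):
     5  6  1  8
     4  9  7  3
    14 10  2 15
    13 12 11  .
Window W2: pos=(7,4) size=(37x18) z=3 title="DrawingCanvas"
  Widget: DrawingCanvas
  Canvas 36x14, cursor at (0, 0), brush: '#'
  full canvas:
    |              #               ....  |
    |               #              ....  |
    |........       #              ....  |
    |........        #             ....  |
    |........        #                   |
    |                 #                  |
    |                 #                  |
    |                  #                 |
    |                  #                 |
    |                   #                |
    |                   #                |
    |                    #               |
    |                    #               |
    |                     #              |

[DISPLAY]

 ┃ Slid┃........        #             .... ┃
 ┠─────┃........        #                  ┃
 ┃┌────┃                 #                 ┃
 ┃│  5 ┃                 #                 ┃
 ┃├────┃                  #                ┃
 ┃│  4 ┃                  #                ┃
 ┃├────┃                   #               ┃
 ┃│ 14 ┃                   #               ┃
 ┃├────┃                    #              ┃
 ┃│ 13 ┃                    #              ┃
 ┃└────┃                     #             ┃
 ┗━━━━━┗━━━━━━━━━━━━━━━━━━━━━━━━━━━━━━━━━━━┛
                                            
                                            
                                            
                                            
                                            


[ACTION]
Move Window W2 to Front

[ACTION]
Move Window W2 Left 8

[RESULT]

┃........        #             .... ┃       
┃........        #                  ┃       
┃                 #                 ┃       
┃                 #                 ┃       
┃                  #                ┃       
┃                  #                ┃       
┃                   #               ┃       
┃                   #               ┃       
┃                    #              ┃━━━━━━━
┃                    #              ┃       
┃                     #             ┃       
┗━━━━━━━━━━━━━━━━━━━━━━━━━━━━━━━━━━━┛       
                                            
                                            
                                            
                                            
                                            


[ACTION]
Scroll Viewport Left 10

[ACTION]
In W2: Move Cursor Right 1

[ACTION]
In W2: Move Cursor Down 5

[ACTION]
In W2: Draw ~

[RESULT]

┃........        #             .... ┃       
┃........        #                  ┃       
┃ ~               #                 ┃       
┃                 #                 ┃       
┃                  #                ┃       
┃                  #                ┃       
┃                   #               ┃       
┃                   #               ┃       
┃                    #              ┃━━━━━━━
┃                    #              ┃       
┃                     #             ┃       
┗━━━━━━━━━━━━━━━━━━━━━━━━━━━━━━━━━━━┛       
                                            
                                            
                                            
                                            
                                            


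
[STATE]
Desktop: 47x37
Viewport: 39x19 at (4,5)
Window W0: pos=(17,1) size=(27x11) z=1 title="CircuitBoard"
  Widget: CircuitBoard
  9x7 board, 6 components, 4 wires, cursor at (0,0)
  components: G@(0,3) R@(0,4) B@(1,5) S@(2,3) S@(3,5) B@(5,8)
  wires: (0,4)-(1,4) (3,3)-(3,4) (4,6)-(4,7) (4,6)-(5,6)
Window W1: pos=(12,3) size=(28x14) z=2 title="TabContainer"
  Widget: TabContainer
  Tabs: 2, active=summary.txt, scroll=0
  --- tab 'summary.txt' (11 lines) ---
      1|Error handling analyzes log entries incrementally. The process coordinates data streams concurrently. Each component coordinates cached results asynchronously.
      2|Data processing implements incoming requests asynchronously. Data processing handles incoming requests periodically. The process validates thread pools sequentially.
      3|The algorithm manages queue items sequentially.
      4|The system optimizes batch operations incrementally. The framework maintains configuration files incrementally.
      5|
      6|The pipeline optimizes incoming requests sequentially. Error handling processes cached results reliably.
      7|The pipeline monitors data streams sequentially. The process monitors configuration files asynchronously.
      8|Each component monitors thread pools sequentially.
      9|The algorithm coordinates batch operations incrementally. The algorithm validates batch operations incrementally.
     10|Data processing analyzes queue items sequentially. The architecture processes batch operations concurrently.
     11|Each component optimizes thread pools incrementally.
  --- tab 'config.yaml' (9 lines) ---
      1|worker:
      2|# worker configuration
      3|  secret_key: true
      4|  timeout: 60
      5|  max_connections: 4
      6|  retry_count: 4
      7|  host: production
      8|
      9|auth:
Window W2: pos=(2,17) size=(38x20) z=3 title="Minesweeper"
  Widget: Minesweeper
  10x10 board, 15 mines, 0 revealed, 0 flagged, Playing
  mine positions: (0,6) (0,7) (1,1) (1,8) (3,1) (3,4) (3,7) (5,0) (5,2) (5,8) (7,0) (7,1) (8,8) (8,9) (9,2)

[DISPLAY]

        ┠──────────────────────────┨   
        ┃[summary.txt]│ config.yaml┃   
        ┃──────────────────────────┃  B
        ┃Error handling analyzes lo┃   
        ┃Data processing implements┃   
        ┃The algorithm manages queu┃   
        ┃The system optimizes batch┃━━━
        ┃                          ┃   
        ┃The pipeline optimizes inc┃   
        ┃The pipeline monitors data┃   
        ┃Each component monitors th┃   
        ┗━━━━━━━━━━━━━━━━━━━━━━━━━━┛   
━━━━━━━━━━━━━━━━━━━━━━━━━━━━━━━━━━━┓   
Minesweeper                        ┃   
───────────────────────────────────┨   
■■■■■■■■■                          ┃   
■■■■■■■■■                          ┃   
■■■■■■■■■                          ┃   
■■■■■■■■■                          ┃   


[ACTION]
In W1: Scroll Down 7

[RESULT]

        ┠──────────────────────────┨   
        ┃[summary.txt]│ config.yaml┃   
        ┃──────────────────────────┃  B
        ┃Each component monitors th┃   
        ┃The algorithm coordinates ┃   
        ┃Data processing analyzes q┃   
        ┃Each component optimizes t┃━━━
        ┃                          ┃   
        ┃                          ┃   
        ┃                          ┃   
        ┃                          ┃   
        ┗━━━━━━━━━━━━━━━━━━━━━━━━━━┛   
━━━━━━━━━━━━━━━━━━━━━━━━━━━━━━━━━━━┓   
Minesweeper                        ┃   
───────────────────────────────────┨   
■■■■■■■■■                          ┃   
■■■■■■■■■                          ┃   
■■■■■■■■■                          ┃   
■■■■■■■■■                          ┃   


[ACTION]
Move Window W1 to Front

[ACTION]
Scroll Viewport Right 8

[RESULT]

    ┠──────────────────────────┨   ┃   
    ┃[summary.txt]│ config.yaml┃   ┃   
    ┃──────────────────────────┃  B┃   
    ┃Each component monitors th┃   ┃   
    ┃The algorithm coordinates ┃   ┃   
    ┃Data processing analyzes q┃   ┃   
    ┃Each component optimizes t┃━━━┛   
    ┃                          ┃       
    ┃                          ┃       
    ┃                          ┃       
    ┃                          ┃       
    ┗━━━━━━━━━━━━━━━━━━━━━━━━━━┛       
━━━━━━━━━━━━━━━━━━━━━━━━━━━━━━━┓       
sweeper                        ┃       
───────────────────────────────┨       
■■■■■                          ┃       
■■■■■                          ┃       
■■■■■                          ┃       
■■■■■                          ┃       


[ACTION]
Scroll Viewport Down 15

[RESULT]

sweeper                        ┃       
───────────────────────────────┨       
■■■■■                          ┃       
■■■■■                          ┃       
■■■■■                          ┃       
■■■■■                          ┃       
■■■■■                          ┃       
■■■■■                          ┃       
■■■■■                          ┃       
■■■■■                          ┃       
■■■■■                          ┃       
■■■■■                          ┃       
                               ┃       
                               ┃       
                               ┃       
                               ┃       
                               ┃       
                               ┃       
━━━━━━━━━━━━━━━━━━━━━━━━━━━━━━━┛       


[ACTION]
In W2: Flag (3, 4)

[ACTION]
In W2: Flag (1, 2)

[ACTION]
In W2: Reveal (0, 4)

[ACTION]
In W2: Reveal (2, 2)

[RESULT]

sweeper                        ┃       
───────────────────────────────┨       
1■■■■                          ┃       
1■■■■                          ┃       
1■■■■                          ┃       
■■■■■                          ┃       
■■■■■                          ┃       
■■■■■                          ┃       
■■■■■                          ┃       
■■■■■                          ┃       
■■■■■                          ┃       
■■■■■                          ┃       
                               ┃       
                               ┃       
                               ┃       
                               ┃       
                               ┃       
                               ┃       
━━━━━━━━━━━━━━━━━━━━━━━━━━━━━━━┛       


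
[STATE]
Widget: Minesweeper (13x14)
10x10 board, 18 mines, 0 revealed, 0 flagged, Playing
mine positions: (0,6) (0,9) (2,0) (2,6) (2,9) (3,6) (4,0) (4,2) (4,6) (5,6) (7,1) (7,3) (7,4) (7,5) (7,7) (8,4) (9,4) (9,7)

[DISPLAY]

■■■■■■■■■■   
■■■■■■■■■■   
■■■■■■■■■■   
■■■■■■■■■■   
■■■■■■■■■■   
■■■■■■■■■■   
■■■■■■■■■■   
■■■■■■■■■■   
■■■■■■■■■■   
■■■■■■■■■■   
             
             
             
             


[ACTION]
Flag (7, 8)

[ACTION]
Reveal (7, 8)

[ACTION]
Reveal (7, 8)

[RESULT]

■■■■■■■■■■   
■■■■■■■■■■   
■■■■■■■■■■   
■■■■■■■■■■   
■■■■■■■■■■   
■■■■■■■■■■   
■■■■■■■■■■   
■■■■■■■■⚑■   
■■■■■■■■■■   
■■■■■■■■■■   
             
             
             
             


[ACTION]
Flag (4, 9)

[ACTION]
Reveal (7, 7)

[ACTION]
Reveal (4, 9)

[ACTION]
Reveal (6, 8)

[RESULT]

■■■■■■✹■■✹   
■■■■■■■■■■   
✹■■■■■✹■■✹   
■■■■■■✹■■■   
✹■✹■■■✹■■⚑   
■■■■■■✹■■■   
■■■■■■■■■■   
■✹■✹✹✹■✹⚑■   
■■■■✹■■■■■   
■■■■✹■■✹■■   
             
             
             
             


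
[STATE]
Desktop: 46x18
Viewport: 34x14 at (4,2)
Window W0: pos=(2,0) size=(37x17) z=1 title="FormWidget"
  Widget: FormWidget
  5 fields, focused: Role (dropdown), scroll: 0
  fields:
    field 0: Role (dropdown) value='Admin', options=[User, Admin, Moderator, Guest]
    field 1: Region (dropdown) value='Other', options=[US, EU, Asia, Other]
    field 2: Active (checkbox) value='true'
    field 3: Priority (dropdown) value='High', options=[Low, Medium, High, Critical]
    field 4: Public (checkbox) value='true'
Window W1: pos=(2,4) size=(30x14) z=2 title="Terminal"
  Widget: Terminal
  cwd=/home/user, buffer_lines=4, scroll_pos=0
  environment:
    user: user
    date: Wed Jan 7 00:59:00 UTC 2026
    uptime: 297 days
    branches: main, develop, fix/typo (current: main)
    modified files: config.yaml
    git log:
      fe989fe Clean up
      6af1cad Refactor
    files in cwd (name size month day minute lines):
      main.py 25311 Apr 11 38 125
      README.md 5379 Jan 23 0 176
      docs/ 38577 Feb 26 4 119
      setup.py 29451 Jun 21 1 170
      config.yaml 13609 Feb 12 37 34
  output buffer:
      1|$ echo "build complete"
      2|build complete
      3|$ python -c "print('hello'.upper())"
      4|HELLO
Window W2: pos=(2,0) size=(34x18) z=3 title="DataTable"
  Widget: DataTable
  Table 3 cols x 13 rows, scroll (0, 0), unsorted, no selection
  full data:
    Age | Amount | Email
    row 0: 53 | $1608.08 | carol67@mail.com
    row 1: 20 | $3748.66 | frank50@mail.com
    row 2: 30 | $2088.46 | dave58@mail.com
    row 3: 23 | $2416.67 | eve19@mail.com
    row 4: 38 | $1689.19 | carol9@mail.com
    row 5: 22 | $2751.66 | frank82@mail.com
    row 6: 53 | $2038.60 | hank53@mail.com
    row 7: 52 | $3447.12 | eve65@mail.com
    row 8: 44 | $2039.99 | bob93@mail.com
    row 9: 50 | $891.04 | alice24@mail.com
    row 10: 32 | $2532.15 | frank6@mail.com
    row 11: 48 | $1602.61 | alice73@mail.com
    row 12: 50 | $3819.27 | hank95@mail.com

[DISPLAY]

───────────────────────────────┨──
ge│Amount  │Email              ┃▼]
──┼────────┼────────────────   ┃▼]
3 │$1608.08│carol67@mail.com   ┃  
0 │$3748.66│frank50@mail.com   ┃▼]
0 │$2088.46│dave58@mail.com    ┃  
3 │$2416.67│eve19@mail.com     ┃  
8 │$1689.19│carol9@mail.com    ┃  
2 │$2751.66│frank82@mail.com   ┃  
3 │$2038.60│hank53@mail.com    ┃  
2 │$3447.12│eve65@mail.com     ┃  
4 │$2039.99│bob93@mail.com     ┃  
0 │$891.04 │alice24@mail.com   ┃  
2 │$2532.15│frank6@mail.com    ┃  


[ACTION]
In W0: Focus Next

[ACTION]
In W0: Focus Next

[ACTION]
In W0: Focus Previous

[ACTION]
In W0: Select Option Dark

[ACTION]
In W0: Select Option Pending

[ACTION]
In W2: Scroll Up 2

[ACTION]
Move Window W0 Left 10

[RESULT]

───────────────────────────────┨┨ 
ge│Amount  │Email              ┃┃ 
──┼────────┼────────────────   ┃┃ 
3 │$1608.08│carol67@mail.com   ┃┃ 
0 │$3748.66│frank50@mail.com   ┃┃ 
0 │$2088.46│dave58@mail.com    ┃┃ 
3 │$2416.67│eve19@mail.com     ┃┃ 
8 │$1689.19│carol9@mail.com    ┃┃ 
2 │$2751.66│frank82@mail.com   ┃┃ 
3 │$2038.60│hank53@mail.com    ┃┃ 
2 │$3447.12│eve65@mail.com     ┃┃ 
4 │$2039.99│bob93@mail.com     ┃┃ 
0 │$891.04 │alice24@mail.com   ┃┃ 
2 │$2532.15│frank6@mail.com    ┃┃ 


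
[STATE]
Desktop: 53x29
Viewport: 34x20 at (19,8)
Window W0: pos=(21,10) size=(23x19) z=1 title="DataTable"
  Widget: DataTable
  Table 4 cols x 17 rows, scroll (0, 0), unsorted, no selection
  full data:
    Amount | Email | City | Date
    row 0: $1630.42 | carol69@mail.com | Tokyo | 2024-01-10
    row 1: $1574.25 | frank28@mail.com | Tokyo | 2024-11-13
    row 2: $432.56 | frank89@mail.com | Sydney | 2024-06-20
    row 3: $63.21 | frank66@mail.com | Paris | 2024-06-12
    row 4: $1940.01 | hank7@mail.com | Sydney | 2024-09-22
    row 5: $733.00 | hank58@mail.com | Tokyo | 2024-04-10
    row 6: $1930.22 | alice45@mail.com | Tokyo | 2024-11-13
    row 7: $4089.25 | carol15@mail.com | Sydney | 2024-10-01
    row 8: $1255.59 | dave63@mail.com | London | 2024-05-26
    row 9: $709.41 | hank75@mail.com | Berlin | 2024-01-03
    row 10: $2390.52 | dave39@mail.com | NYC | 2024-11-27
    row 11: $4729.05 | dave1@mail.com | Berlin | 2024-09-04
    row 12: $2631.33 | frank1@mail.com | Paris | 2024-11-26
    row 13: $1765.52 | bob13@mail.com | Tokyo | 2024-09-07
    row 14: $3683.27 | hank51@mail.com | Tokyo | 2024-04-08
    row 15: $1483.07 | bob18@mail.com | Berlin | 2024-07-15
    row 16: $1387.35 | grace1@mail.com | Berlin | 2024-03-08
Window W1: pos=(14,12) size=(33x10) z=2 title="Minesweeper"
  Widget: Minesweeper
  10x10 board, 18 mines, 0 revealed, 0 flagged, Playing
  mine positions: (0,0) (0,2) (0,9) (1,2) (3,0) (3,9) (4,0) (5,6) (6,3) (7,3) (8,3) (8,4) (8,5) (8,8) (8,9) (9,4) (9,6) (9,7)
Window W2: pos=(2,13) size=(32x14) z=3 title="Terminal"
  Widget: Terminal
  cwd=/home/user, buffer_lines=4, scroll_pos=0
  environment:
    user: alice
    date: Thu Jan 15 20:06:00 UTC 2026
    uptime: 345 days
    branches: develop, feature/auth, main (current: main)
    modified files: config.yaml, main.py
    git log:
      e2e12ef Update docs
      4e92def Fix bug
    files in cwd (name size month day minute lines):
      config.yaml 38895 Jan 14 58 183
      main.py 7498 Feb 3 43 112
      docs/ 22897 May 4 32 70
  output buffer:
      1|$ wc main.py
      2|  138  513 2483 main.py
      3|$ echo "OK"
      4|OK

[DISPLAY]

                                  
                                  
  ┏━━━━━━━━━━━━━━━━━━━━━┓         
  ┃ DataTable           ┃         
━━━━━━━━━━━━━━━━━━━━━━━━━━━┓      
━━━━━━━━━━━━━━┓            ┃      
              ┃────────────┨      
──────────────┨            ┃      
              ┃            ┃      
main.py       ┃            ┃      
              ┃            ┃      
              ┃            ┃      
              ┃            ┃      
              ┃━━━━━━━━━━━━┛      
              ┃ol15@mail┃         
              ┃e63@mail.┃         
              ┃k75@mail.┃         
              ┃e39@mail.┃         
━━━━━━━━━━━━━━┛e1@mail.c┃         
  ┃$2631.33│frank1@mail.┃         


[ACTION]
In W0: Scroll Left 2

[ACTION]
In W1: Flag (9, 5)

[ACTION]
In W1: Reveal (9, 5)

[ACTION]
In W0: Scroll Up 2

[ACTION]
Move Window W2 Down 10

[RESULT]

                                  
                                  
  ┏━━━━━━━━━━━━━━━━━━━━━┓         
  ┃ DataTable           ┃         
━━━━━━━━━━━━━━━━━━━━━━━━━━━┓      
esweeper                   ┃      
───────────────────────────┨      
━━━━━━━━━━━━━━┓            ┃      
              ┃            ┃      
──────────────┨            ┃      
              ┃            ┃      
main.py       ┃            ┃      
              ┃            ┃      
              ┃━━━━━━━━━━━━┛      
              ┃ol15@mail┃         
              ┃e63@mail.┃         
              ┃k75@mail.┃         
              ┃e39@mail.┃         
              ┃e1@mail.c┃         
              ┃nk1@mail.┃         
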